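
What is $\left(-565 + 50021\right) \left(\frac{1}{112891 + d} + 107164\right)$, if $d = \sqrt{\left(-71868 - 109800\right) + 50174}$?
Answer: $\frac{67544660722859737296}{12744509375} - \frac{49456 i \sqrt{131494}}{12744509375} \approx 5.2999 \cdot 10^{9} - 0.0014072 i$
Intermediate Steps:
$d = i \sqrt{131494}$ ($d = \sqrt{\left(-71868 - 109800\right) + 50174} = \sqrt{-181668 + 50174} = \sqrt{-131494} = i \sqrt{131494} \approx 362.62 i$)
$\left(-565 + 50021\right) \left(\frac{1}{112891 + d} + 107164\right) = \left(-565 + 50021\right) \left(\frac{1}{112891 + i \sqrt{131494}} + 107164\right) = 49456 \left(107164 + \frac{1}{112891 + i \sqrt{131494}}\right) = 5299902784 + \frac{49456}{112891 + i \sqrt{131494}}$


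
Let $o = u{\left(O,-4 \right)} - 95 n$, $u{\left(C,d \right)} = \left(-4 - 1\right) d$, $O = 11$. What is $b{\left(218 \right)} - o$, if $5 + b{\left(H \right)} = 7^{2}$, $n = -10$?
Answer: $-926$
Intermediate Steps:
$u{\left(C,d \right)} = - 5 d$
$b{\left(H \right)} = 44$ ($b{\left(H \right)} = -5 + 7^{2} = -5 + 49 = 44$)
$o = 970$ ($o = \left(-5\right) \left(-4\right) - -950 = 20 + 950 = 970$)
$b{\left(218 \right)} - o = 44 - 970 = -926$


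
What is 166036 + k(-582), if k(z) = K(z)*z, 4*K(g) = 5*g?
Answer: 589441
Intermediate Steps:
K(g) = 5*g/4 (K(g) = (5*g)/4 = 5*g/4)
k(z) = 5*z²/4 (k(z) = (5*z/4)*z = 5*z²/4)
166036 + k(-582) = 166036 + (5/4)*(-582)² = 166036 + (5/4)*338724 = 166036 + 423405 = 589441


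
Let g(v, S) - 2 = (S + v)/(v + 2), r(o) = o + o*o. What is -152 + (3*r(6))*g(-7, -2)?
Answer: 1634/5 ≈ 326.80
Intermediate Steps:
r(o) = o + o²
g(v, S) = 2 + (S + v)/(2 + v) (g(v, S) = 2 + (S + v)/(v + 2) = 2 + (S + v)/(2 + v))
-152 + (3*r(6))*g(-7, -2) = -152 + (3*(6*(1 + 6)))*((4 - 2 + 3*(-7))/(2 - 7)) = -152 + (3*(6*7))*((4 - 2 - 21)/(-5)) = -152 + (3*42)*(-⅕*(-19)) = -152 + 126*(19/5) = -152 + 2394/5 = 1634/5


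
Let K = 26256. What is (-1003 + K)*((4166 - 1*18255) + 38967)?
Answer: 628244134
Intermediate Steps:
(-1003 + K)*((4166 - 1*18255) + 38967) = (-1003 + 26256)*((4166 - 1*18255) + 38967) = 25253*((4166 - 18255) + 38967) = 25253*(-14089 + 38967) = 25253*24878 = 628244134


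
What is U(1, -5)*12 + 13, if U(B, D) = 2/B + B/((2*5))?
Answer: 191/5 ≈ 38.200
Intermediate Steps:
U(B, D) = 2/B + B/10
U(1, -5)*12 + 13 = (2/1 + (1/10)*1)*12 + 13 = (2*1 + 1/10)*12 + 13 = (2 + 1/10)*12 + 13 = (21/10)*12 + 13 = 126/5 + 13 = 191/5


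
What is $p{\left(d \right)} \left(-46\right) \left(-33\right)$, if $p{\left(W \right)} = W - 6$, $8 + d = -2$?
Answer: $-24288$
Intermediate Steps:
$d = -10$ ($d = -8 - 2 = -10$)
$p{\left(W \right)} = -6 + W$ ($p{\left(W \right)} = W - 6 = -6 + W$)
$p{\left(d \right)} \left(-46\right) \left(-33\right) = \left(-6 - 10\right) \left(-46\right) \left(-33\right) = \left(-16\right) \left(-46\right) \left(-33\right) = 736 \left(-33\right) = -24288$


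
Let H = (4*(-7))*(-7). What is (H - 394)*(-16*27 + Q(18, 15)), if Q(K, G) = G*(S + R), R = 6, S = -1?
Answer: 70686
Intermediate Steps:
Q(K, G) = 5*G (Q(K, G) = G*(-1 + 6) = G*5 = 5*G)
H = 196 (H = -28*(-7) = 196)
(H - 394)*(-16*27 + Q(18, 15)) = (196 - 394)*(-16*27 + 5*15) = -198*(-432 + 75) = -198*(-357) = 70686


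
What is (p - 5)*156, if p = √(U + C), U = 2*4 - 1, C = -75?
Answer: -780 + 312*I*√17 ≈ -780.0 + 1286.4*I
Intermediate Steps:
U = 7 (U = 8 - 1 = 7)
p = 2*I*√17 (p = √(7 - 75) = √(-68) = 2*I*√17 ≈ 8.2462*I)
(p - 5)*156 = (2*I*√17 - 5)*156 = (-5 + 2*I*√17)*156 = -780 + 312*I*√17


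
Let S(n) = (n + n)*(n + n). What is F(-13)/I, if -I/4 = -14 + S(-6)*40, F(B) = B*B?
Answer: -1/136 ≈ -0.0073529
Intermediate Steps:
F(B) = B**2
S(n) = 4*n**2 (S(n) = (2*n)*(2*n) = 4*n**2)
I = -22984 (I = -4*(-14 + (4*(-6)**2)*40) = -4*(-14 + (4*36)*40) = -4*(-14 + 144*40) = -4*(-14 + 5760) = -4*5746 = -22984)
F(-13)/I = (-13)**2/(-22984) = 169*(-1/22984) = -1/136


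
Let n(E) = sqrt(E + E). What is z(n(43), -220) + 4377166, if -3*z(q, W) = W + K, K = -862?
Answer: 13132580/3 ≈ 4.3775e+6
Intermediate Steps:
n(E) = sqrt(2)*sqrt(E) (n(E) = sqrt(2*E) = sqrt(2)*sqrt(E))
z(q, W) = 862/3 - W/3 (z(q, W) = -(W - 862)/3 = -(-862 + W)/3 = 862/3 - W/3)
z(n(43), -220) + 4377166 = (862/3 - 1/3*(-220)) + 4377166 = (862/3 + 220/3) + 4377166 = 1082/3 + 4377166 = 13132580/3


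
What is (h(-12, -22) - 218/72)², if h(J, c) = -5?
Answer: 83521/1296 ≈ 64.445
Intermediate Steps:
(h(-12, -22) - 218/72)² = (-5 - 218/72)² = (-5 - 218*1/72)² = (-5 - 109/36)² = (-289/36)² = 83521/1296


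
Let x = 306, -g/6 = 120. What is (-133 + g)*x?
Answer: -261018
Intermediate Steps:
g = -720 (g = -6*120 = -720)
(-133 + g)*x = (-133 - 720)*306 = -853*306 = -261018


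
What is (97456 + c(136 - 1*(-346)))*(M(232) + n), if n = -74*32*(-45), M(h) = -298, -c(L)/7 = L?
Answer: 9997341484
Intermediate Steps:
c(L) = -7*L
n = 106560 (n = -2368*(-45) = 106560)
(97456 + c(136 - 1*(-346)))*(M(232) + n) = (97456 - 7*(136 - 1*(-346)))*(-298 + 106560) = (97456 - 7*(136 + 346))*106262 = (97456 - 7*482)*106262 = (97456 - 3374)*106262 = 94082*106262 = 9997341484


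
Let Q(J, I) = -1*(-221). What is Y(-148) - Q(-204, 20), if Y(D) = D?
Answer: -369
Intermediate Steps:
Q(J, I) = 221
Y(-148) - Q(-204, 20) = -148 - 1*221 = -148 - 221 = -369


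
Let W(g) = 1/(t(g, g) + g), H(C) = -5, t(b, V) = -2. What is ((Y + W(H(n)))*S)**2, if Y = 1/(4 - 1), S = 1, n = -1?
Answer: 16/441 ≈ 0.036281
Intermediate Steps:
W(g) = 1/(-2 + g)
Y = 1/3 ≈ 0.33333
((Y + W(H(n)))*S)**2 = ((1/3 + 1/(-2 - 5))*1)**2 = ((1/3 + 1/(-7))*1)**2 = ((1/3 - 1/7)*1)**2 = ((4/21)*1)**2 = (4/21)**2 = 16/441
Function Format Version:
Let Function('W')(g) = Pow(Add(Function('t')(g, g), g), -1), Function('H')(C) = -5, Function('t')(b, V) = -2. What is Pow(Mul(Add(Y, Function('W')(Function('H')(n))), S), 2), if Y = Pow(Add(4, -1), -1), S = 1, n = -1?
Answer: Rational(16, 441) ≈ 0.036281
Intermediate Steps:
Function('W')(g) = Pow(Add(-2, g), -1)
Y = Rational(1, 3) (Y = Pow(3, -1) = Rational(1, 3) ≈ 0.33333)
Pow(Mul(Add(Y, Function('W')(Function('H')(n))), S), 2) = Pow(Mul(Add(Rational(1, 3), Pow(Add(-2, -5), -1)), 1), 2) = Pow(Mul(Add(Rational(1, 3), Pow(-7, -1)), 1), 2) = Pow(Mul(Add(Rational(1, 3), Rational(-1, 7)), 1), 2) = Pow(Mul(Rational(4, 21), 1), 2) = Pow(Rational(4, 21), 2) = Rational(16, 441)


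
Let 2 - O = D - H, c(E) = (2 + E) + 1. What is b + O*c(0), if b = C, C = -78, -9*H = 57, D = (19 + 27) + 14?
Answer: -271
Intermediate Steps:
D = 60 (D = 46 + 14 = 60)
H = -19/3 (H = -⅑*57 = -19/3 ≈ -6.3333)
c(E) = 3 + E
O = -193/3 (O = 2 - (60 - 1*(-19/3)) = 2 - (60 + 19/3) = 2 - 1*199/3 = 2 - 199/3 = -193/3 ≈ -64.333)
b = -78
b + O*c(0) = -78 - 193*(3 + 0)/3 = -78 - 193/3*3 = -78 - 193 = -271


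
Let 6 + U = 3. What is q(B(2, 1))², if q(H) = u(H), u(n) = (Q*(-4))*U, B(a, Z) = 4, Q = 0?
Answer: 0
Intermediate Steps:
U = -3 (U = -6 + 3 = -3)
u(n) = 0 (u(n) = (0*(-4))*(-3) = 0*(-3) = 0)
q(H) = 0
q(B(2, 1))² = 0² = 0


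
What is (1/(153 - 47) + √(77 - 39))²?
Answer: 426969/11236 + √38/53 ≈ 38.116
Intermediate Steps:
(1/(153 - 47) + √(77 - 39))² = (1/106 + √38)²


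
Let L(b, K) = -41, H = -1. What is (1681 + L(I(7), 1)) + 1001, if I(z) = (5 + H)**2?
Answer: 2641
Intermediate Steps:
I(z) = 16 (I(z) = (5 - 1)**2 = 4**2 = 16)
(1681 + L(I(7), 1)) + 1001 = (1681 - 41) + 1001 = 1640 + 1001 = 2641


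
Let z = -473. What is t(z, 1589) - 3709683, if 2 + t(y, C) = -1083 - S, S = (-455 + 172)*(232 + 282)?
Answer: -3565306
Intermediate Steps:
S = -145462 (S = -283*514 = -145462)
t(y, C) = 144377 (t(y, C) = -2 + (-1083 - 1*(-145462)) = -2 + (-1083 + 145462) = -2 + 144379 = 144377)
t(z, 1589) - 3709683 = 144377 - 3709683 = -3565306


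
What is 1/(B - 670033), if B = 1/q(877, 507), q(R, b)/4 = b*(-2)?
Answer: -4056/2717653849 ≈ -1.4925e-6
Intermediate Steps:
q(R, b) = -8*b (q(R, b) = 4*(b*(-2)) = 4*(-2*b) = -8*b)
B = -1/4056 (B = 1/(-8*507) = 1/(-4056) = -1/4056 ≈ -0.00024655)
1/(B - 670033) = 1/(-1/4056 - 670033) = 1/(-2717653849/4056) = -4056/2717653849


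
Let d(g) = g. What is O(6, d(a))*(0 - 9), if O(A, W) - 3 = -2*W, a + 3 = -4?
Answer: -153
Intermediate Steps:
a = -7 (a = -3 - 4 = -7)
O(A, W) = 3 - 2*W
O(6, d(a))*(0 - 9) = (3 - 2*(-7))*(0 - 9) = (3 + 14)*(-9) = 17*(-9) = -153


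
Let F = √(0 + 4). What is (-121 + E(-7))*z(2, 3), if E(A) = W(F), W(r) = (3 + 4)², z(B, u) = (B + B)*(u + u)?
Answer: -1728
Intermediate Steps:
z(B, u) = 4*B*u (z(B, u) = (2*B)*(2*u) = 4*B*u)
F = 2 (F = √4 = 2)
W(r) = 49 (W(r) = 7² = 49)
E(A) = 49
(-121 + E(-7))*z(2, 3) = (-121 + 49)*(4*2*3) = -72*24 = -1728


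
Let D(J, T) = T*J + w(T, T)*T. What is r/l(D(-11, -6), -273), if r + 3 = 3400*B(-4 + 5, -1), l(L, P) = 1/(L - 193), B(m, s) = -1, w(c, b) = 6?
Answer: 554689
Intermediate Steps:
D(J, T) = 6*T + J*T (D(J, T) = T*J + 6*T = J*T + 6*T = 6*T + J*T)
l(L, P) = 1/(-193 + L)
r = -3403 (r = -3 + 3400*(-1) = -3 - 3400 = -3403)
r/l(D(-11, -6), -273) = -(-656779 - 20418*(6 - 11)) = -3403/(1/(-193 - 6*(-5))) = -3403/(1/(-193 + 30)) = -3403/(1/(-163)) = -3403/(-1/163) = -3403*(-163) = 554689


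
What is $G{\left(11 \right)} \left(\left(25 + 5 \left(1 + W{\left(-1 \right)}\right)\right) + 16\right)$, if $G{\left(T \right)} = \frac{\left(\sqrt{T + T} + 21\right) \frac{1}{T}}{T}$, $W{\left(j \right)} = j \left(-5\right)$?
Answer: $\frac{1491}{121} + \frac{71 \sqrt{22}}{121} \approx 15.075$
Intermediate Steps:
$W{\left(j \right)} = - 5 j$
$G{\left(T \right)} = \frac{21 + \sqrt{2} \sqrt{T}}{T^{2}}$ ($G{\left(T \right)} = \frac{\left(\sqrt{2 T} + 21\right) \frac{1}{T}}{T} = \frac{\left(\sqrt{2} \sqrt{T} + 21\right) \frac{1}{T}}{T} = \frac{\left(21 + \sqrt{2} \sqrt{T}\right) \frac{1}{T}}{T} = \frac{\frac{1}{T} \left(21 + \sqrt{2} \sqrt{T}\right)}{T} = \frac{21 + \sqrt{2} \sqrt{T}}{T^{2}}$)
$G{\left(11 \right)} \left(\left(25 + 5 \left(1 + W{\left(-1 \right)}\right)\right) + 16\right) = \left(\frac{21}{121} + \frac{\sqrt{2}}{11 \sqrt{11}}\right) \left(\left(25 + 5 \left(1 - -5\right)\right) + 16\right) = \left(21 \cdot \frac{1}{121} + \sqrt{2} \frac{\sqrt{11}}{121}\right) \left(\left(25 + 5 \left(1 + 5\right)\right) + 16\right) = \left(\frac{21}{121} + \frac{\sqrt{22}}{121}\right) \left(\left(25 + 5 \cdot 6\right) + 16\right) = \left(\frac{21}{121} + \frac{\sqrt{22}}{121}\right) \left(\left(25 + 30\right) + 16\right) = \left(\frac{21}{121} + \frac{\sqrt{22}}{121}\right) \left(55 + 16\right) = \left(\frac{21}{121} + \frac{\sqrt{22}}{121}\right) 71 = \frac{1491}{121} + \frac{71 \sqrt{22}}{121}$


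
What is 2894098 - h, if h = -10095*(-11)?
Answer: 2783053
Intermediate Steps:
h = 111045
2894098 - h = 2894098 - 1*111045 = 2894098 - 111045 = 2783053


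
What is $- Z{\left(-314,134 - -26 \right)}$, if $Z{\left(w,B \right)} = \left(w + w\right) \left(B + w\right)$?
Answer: $-96712$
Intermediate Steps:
$Z{\left(w,B \right)} = 2 w \left(B + w\right)$
$- Z{\left(-314,134 - -26 \right)} = - 2 \left(-314\right) \left(\left(134 - -26\right) - 314\right) = - 2 \left(-314\right) \left(\left(134 + 26\right) - 314\right) = - 2 \left(-314\right) \left(160 - 314\right) = - 2 \left(-314\right) \left(-154\right) = \left(-1\right) 96712 = -96712$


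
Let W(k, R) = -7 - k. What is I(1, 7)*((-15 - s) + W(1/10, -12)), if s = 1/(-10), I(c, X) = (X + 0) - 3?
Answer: -88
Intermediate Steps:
I(c, X) = -3 + X (I(c, X) = X - 3 = -3 + X)
s = -⅒ ≈ -0.10000
I(1, 7)*((-15 - s) + W(1/10, -12)) = (-3 + 7)*((-15 - 1*(-⅒)) + (-7 - 1/10)) = 4*((-15 + ⅒) + (-7 - 1*⅒)) = 4*(-149/10 + (-7 - ⅒)) = 4*(-149/10 - 71/10) = 4*(-22) = -88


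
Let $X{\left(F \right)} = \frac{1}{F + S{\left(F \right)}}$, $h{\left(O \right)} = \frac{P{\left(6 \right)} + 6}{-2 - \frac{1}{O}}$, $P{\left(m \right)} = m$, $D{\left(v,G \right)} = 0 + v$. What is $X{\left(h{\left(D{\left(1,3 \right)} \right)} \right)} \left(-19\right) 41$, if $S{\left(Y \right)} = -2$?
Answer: $\frac{779}{6} \approx 129.83$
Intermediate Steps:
$D{\left(v,G \right)} = v$
$h{\left(O \right)} = \frac{12}{-2 - \frac{1}{O}}$ ($h{\left(O \right)} = \frac{6 + 6}{-2 - \frac{1}{O}} = \frac{12}{-2 - \frac{1}{O}}$)
$X{\left(F \right)} = \frac{1}{-2 + F}$ ($X{\left(F \right)} = \frac{1}{F - 2} = \frac{1}{-2 + F}$)
$X{\left(h{\left(D{\left(1,3 \right)} \right)} \right)} \left(-19\right) 41 = \frac{1}{-2 - \frac{12}{1 + 2 \cdot 1}} \left(-19\right) 41 = \frac{1}{-2 - \frac{12}{1 + 2}} \left(-19\right) 41 = \frac{1}{-2 - \frac{12}{3}} \left(-19\right) 41 = \frac{1}{-2 - 12 \cdot \frac{1}{3}} \left(-19\right) 41 = \frac{1}{-2 - 4} \left(-19\right) 41 = \frac{1}{-6} \left(-19\right) 41 = \left(- \frac{1}{6}\right) \left(-19\right) 41 = \frac{19}{6} \cdot 41 = \frac{779}{6}$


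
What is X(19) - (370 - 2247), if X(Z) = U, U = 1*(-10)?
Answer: 1867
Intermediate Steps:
U = -10
X(Z) = -10
X(19) - (370 - 2247) = -10 - (370 - 2247) = -10 - 1*(-1877) = -10 + 1877 = 1867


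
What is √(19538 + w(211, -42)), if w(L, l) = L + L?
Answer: 2*√4990 ≈ 141.28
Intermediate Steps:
w(L, l) = 2*L
√(19538 + w(211, -42)) = √(19538 + 2*211) = √(19538 + 422) = √19960 = 2*√4990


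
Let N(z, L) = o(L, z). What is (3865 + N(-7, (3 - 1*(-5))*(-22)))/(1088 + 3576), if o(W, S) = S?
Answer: 1929/2332 ≈ 0.82719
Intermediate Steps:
N(z, L) = z
(3865 + N(-7, (3 - 1*(-5))*(-22)))/(1088 + 3576) = (3865 - 7)/(1088 + 3576) = 3858/4664 = 3858*(1/4664) = 1929/2332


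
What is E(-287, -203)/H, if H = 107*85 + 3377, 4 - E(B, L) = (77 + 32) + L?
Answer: 49/6236 ≈ 0.0078576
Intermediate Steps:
E(B, L) = -105 - L (E(B, L) = 4 - ((77 + 32) + L) = 4 - (109 + L) = 4 + (-109 - L) = -105 - L)
H = 12472 (H = 9095 + 3377 = 12472)
E(-287, -203)/H = (-105 - 1*(-203))/12472 = (-105 + 203)*(1/12472) = 98*(1/12472) = 49/6236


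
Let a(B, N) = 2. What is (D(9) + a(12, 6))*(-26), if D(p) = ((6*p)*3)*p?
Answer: -37960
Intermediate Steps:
D(p) = 18*p**2 (D(p) = (18*p)*p = 18*p**2)
(D(9) + a(12, 6))*(-26) = (18*9**2 + 2)*(-26) = (18*81 + 2)*(-26) = (1458 + 2)*(-26) = 1460*(-26) = -37960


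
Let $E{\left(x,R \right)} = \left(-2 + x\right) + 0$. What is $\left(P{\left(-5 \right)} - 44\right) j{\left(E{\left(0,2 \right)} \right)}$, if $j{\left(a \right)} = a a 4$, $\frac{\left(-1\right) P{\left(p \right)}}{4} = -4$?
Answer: $-448$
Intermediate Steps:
$P{\left(p \right)} = 16$ ($P{\left(p \right)} = \left(-4\right) \left(-4\right) = 16$)
$E{\left(x,R \right)} = -2 + x$
$j{\left(a \right)} = 4 a^{2}$ ($j{\left(a \right)} = a^{2} \cdot 4 = 4 a^{2}$)
$\left(P{\left(-5 \right)} - 44\right) j{\left(E{\left(0,2 \right)} \right)} = \left(16 - 44\right) 4 \left(-2 + 0\right)^{2} = - 28 \cdot 4 \left(-2\right)^{2} = - 28 \cdot 4 \cdot 4 = \left(-28\right) 16 = -448$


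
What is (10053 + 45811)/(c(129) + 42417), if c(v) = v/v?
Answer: 27932/21209 ≈ 1.3170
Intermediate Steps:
c(v) = 1
(10053 + 45811)/(c(129) + 42417) = (10053 + 45811)/(1 + 42417) = 55864/42418 = 55864*(1/42418) = 27932/21209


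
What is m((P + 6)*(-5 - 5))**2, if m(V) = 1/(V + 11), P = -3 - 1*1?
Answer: 1/81 ≈ 0.012346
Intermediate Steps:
P = -4 (P = -3 - 1 = -4)
m(V) = 1/(11 + V)
m((P + 6)*(-5 - 5))**2 = (1/(11 + (-4 + 6)*(-5 - 5)))**2 = (1/(11 + 2*(-10)))**2 = (1/(11 - 20))**2 = (1/(-9))**2 = (-1/9)**2 = 1/81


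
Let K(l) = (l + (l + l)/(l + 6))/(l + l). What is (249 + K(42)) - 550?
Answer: -14423/48 ≈ -300.48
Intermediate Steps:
K(l) = (l + 2*l/(6 + l))/(2*l) (K(l) = (l + (2*l)/(6 + l))/((2*l)) = (l + 2*l/(6 + l))*(1/(2*l)) = (l + 2*l/(6 + l))/(2*l))
(249 + K(42)) - 550 = (249 + (8 + 42)/(2*(6 + 42))) - 550 = (249 + (½)*50/48) - 550 = (249 + (½)*(1/48)*50) - 550 = (249 + 25/48) - 550 = 11977/48 - 550 = -14423/48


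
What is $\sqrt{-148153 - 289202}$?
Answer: $3 i \sqrt{48595} \approx 661.33 i$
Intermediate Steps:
$\sqrt{-148153 - 289202} = \sqrt{-437355} = 3 i \sqrt{48595}$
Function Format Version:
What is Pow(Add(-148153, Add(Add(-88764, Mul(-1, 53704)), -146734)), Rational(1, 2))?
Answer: Mul(3, I, Pow(48595, Rational(1, 2))) ≈ Mul(661.33, I)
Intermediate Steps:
Pow(Add(-148153, Add(Add(-88764, Mul(-1, 53704)), -146734)), Rational(1, 2)) = Pow(Add(-148153, Add(Add(-88764, -53704), -146734)), Rational(1, 2)) = Pow(Add(-148153, Add(-142468, -146734)), Rational(1, 2)) = Pow(Add(-148153, -289202), Rational(1, 2)) = Pow(-437355, Rational(1, 2)) = Mul(3, I, Pow(48595, Rational(1, 2)))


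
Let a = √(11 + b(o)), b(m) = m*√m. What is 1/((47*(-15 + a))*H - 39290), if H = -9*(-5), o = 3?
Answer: -1/(71015 - 2115*√(11 + 3*√3)) ≈ -1.5999e-5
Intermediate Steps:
b(m) = m^(3/2)
H = 45
a = √(11 + 3*√3) (a = √(11 + 3^(3/2)) = √(11 + 3*√3) ≈ 4.0244)
1/((47*(-15 + a))*H - 39290) = 1/((47*(-15 + √(11 + 3*√3)))*45 - 39290) = 1/((-705 + 47*√(11 + 3*√3))*45 - 39290) = 1/((-31725 + 2115*√(11 + 3*√3)) - 39290) = 1/(-71015 + 2115*√(11 + 3*√3))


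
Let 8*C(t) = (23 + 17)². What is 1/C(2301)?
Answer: 1/200 ≈ 0.0050000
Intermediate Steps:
C(t) = 200 (C(t) = (23 + 17)²/8 = (⅛)*40² = (⅛)*1600 = 200)
1/C(2301) = 1/200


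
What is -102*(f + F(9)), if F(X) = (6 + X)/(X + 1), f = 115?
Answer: -11883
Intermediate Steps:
F(X) = (6 + X)/(1 + X)
-102*(f + F(9)) = -102*(115 + (6 + 9)/(1 + 9)) = -102*(115 + 15/10) = -102*(115 + (1/10)*15) = -102*(115 + 3/2) = -102*233/2 = -11883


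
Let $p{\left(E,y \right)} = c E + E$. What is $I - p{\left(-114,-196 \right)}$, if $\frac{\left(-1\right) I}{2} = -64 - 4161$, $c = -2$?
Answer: $8336$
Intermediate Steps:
$p{\left(E,y \right)} = - E$ ($p{\left(E,y \right)} = - 2 E + E = - E$)
$I = 8450$ ($I = - 2 \left(-64 - 4161\right) = \left(-2\right) \left(-4225\right) = 8450$)
$I - p{\left(-114,-196 \right)} = 8450 - \left(-1\right) \left(-114\right) = 8450 - 114 = 8336$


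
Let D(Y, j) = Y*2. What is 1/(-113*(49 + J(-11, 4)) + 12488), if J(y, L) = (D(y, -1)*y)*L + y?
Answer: -1/101190 ≈ -9.8824e-6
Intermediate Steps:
D(Y, j) = 2*Y
J(y, L) = y + 2*L*y**2 (J(y, L) = ((2*y)*y)*L + y = (2*y**2)*L + y = 2*L*y**2 + y = y + 2*L*y**2)
1/(-113*(49 + J(-11, 4)) + 12488) = 1/(-113*(49 - 11*(1 + 2*4*(-11))) + 12488) = 1/(-113*(49 - 11*(1 - 88)) + 12488) = 1/(-113*(49 - 11*(-87)) + 12488) = 1/(-113*(49 + 957) + 12488) = 1/(-113*1006 + 12488) = 1/(-113678 + 12488) = 1/(-101190) = -1/101190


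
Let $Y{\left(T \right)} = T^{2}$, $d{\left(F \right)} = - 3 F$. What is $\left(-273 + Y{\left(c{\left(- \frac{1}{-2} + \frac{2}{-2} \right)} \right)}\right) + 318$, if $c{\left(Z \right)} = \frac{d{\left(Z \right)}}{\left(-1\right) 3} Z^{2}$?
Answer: $\frac{2881}{64} \approx 45.016$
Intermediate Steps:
$c{\left(Z \right)} = Z^{3}$ ($c{\left(Z \right)} = \frac{\left(-3\right) Z}{\left(-1\right) 3} Z^{2} = \frac{\left(-3\right) Z}{-3} Z^{2} = - 3 Z \left(- \frac{1}{3}\right) Z^{2} = Z Z^{2} = Z^{3}$)
$\left(-273 + Y{\left(c{\left(- \frac{1}{-2} + \frac{2}{-2} \right)} \right)}\right) + 318 = \left(-273 + \left(\left(- \frac{1}{-2} + \frac{2}{-2}\right)^{3}\right)^{2}\right) + 318 = \left(-273 + \left(\left(\left(-1\right) \left(- \frac{1}{2}\right) + 2 \left(- \frac{1}{2}\right)\right)^{3}\right)^{2}\right) + 318 = \left(-273 + \left(\left(\frac{1}{2} - 1\right)^{3}\right)^{2}\right) + 318 = \left(-273 + \left(\left(- \frac{1}{2}\right)^{3}\right)^{2}\right) + 318 = \left(-273 + \left(- \frac{1}{8}\right)^{2}\right) + 318 = \left(-273 + \frac{1}{64}\right) + 318 = - \frac{17471}{64} + 318 = \frac{2881}{64}$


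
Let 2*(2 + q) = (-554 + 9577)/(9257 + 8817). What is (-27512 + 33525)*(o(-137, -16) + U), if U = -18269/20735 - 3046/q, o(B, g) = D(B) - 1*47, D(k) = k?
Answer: 1752795555024857/187423665 ≈ 9.3520e+6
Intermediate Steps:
q = -9039/5164 (q = -2 + ((-554 + 9577)/(9257 + 8817))/2 = -2 + (9023/18074)/2 = -2 + (9023*(1/18074))/2 = -2 + (½)*(1289/2582) = -2 + 1289/5164 = -9039/5164 ≈ -1.7504)
o(B, g) = -47 + B (o(B, g) = B - 1*47 = B - 47 = -47 + B)
U = 325986961349/187423665 (U = -18269/20735 - 3046/(-9039/5164) = -18269*1/20735 - 3046*(-5164/9039) = -18269/20735 + 15729544/9039 = 325986961349/187423665 ≈ 1739.3)
(-27512 + 33525)*(o(-137, -16) + U) = (-27512 + 33525)*((-47 - 137) + 325986961349/187423665) = 6013*(-184 + 325986961349/187423665) = 6013*(291501006989/187423665) = 1752795555024857/187423665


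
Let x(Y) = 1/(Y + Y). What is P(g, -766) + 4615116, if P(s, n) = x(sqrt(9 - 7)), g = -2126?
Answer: 4615116 + sqrt(2)/4 ≈ 4.6151e+6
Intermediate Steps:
x(Y) = 1/(2*Y)
P(s, n) = sqrt(2)/4 (P(s, n) = 1/(2*(sqrt(9 - 7))) = 1/(2*(sqrt(2))) = (sqrt(2)/2)/2 = sqrt(2)/4)
P(g, -766) + 4615116 = sqrt(2)/4 + 4615116 = 4615116 + sqrt(2)/4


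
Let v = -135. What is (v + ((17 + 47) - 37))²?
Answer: 11664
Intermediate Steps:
(v + ((17 + 47) - 37))² = (-135 + ((17 + 47) - 37))² = (-135 + (64 - 37))² = (-135 + 27)² = (-108)² = 11664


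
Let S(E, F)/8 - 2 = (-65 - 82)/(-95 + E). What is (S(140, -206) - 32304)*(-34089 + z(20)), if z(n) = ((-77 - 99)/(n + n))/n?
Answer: 413086350116/375 ≈ 1.1016e+9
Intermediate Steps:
S(E, F) = 16 - 1176/(-95 + E) (S(E, F) = 16 + 8*((-65 - 82)/(-95 + E)) = 16 + 8*(-147/(-95 + E)) = 16 - 1176/(-95 + E))
z(n) = -88/n² (z(n) = (-176*1/(2*n))/n = (-88/n)/n = -88/n²)
(S(140, -206) - 32304)*(-34089 + z(20)) = (8*(-337 + 2*140)/(-95 + 140) - 32304)*(-34089 - 88/20²) = (8*(-337 + 280)/45 - 32304)*(-34089 - 88*1/400) = (8*(1/45)*(-57) - 32304)*(-34089 - 11/50) = (-152/15 - 32304)*(-1704461/50) = -484712/15*(-1704461/50) = 413086350116/375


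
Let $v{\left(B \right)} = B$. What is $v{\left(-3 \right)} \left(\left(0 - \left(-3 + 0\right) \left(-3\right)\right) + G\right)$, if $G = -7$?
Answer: $48$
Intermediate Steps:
$v{\left(-3 \right)} \left(\left(0 - \left(-3 + 0\right) \left(-3\right)\right) + G\right) = - 3 \left(\left(0 - \left(-3 + 0\right) \left(-3\right)\right) - 7\right) = - 3 \left(\left(0 - \left(-3\right) \left(-3\right)\right) - 7\right) = - 3 \left(\left(0 - 9\right) - 7\right) = - 3 \left(-9 - 7\right) = \left(-3\right) \left(-16\right) = 48$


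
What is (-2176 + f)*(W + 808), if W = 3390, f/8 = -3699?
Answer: -133362064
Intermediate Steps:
f = -29592 (f = 8*(-3699) = -29592)
(-2176 + f)*(W + 808) = (-2176 - 29592)*(3390 + 808) = -31768*4198 = -133362064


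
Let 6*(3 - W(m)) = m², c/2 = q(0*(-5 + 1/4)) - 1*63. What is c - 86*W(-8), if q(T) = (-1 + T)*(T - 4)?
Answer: 1624/3 ≈ 541.33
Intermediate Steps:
q(T) = (-1 + T)*(-4 + T)
c = -118 (c = 2*((4 + (0*(-5 + 1/4))² - 0*(-5 + 1/4)) - 1*63) = 2*((4 + (0*(-5 + ¼))² - 0*(-5 + ¼)) - 63) = 2*((4 + (0*(-19/4))² - 0*(-19)/4) - 63) = 2*((4 + 0² - 5*0) - 63) = 2*((4 + 0 + 0) - 63) = 2*(4 - 63) = 2*(-59) = -118)
W(m) = 3 - m²/6
c - 86*W(-8) = -118 - 86*(3 - ⅙*(-8)²) = -118 - 86*(3 - ⅙*64) = -118 - 86*(3 - 32/3) = -118 - 86*(-23/3) = -118 + 1978/3 = 1624/3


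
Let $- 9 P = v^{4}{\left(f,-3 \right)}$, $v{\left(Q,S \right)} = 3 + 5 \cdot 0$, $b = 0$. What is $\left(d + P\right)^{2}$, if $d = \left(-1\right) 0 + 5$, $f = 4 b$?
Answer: $16$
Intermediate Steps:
$f = 0$ ($f = 4 \cdot 0 = 0$)
$v{\left(Q,S \right)} = 3$ ($v{\left(Q,S \right)} = 3 + 0 = 3$)
$d = 5$ ($d = 0 + 5 = 5$)
$P = -9$ ($P = - \frac{3^{4}}{9} = \left(- \frac{1}{9}\right) 81 = -9$)
$\left(d + P\right)^{2} = \left(5 - 9\right)^{2} = \left(-4\right)^{2} = 16$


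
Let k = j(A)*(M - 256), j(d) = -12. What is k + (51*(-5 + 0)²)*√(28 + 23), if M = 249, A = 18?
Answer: 84 + 1275*√51 ≈ 9189.3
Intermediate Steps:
k = 84 (k = -12*(249 - 256) = -12*(-7) = 84)
k + (51*(-5 + 0)²)*√(28 + 23) = 84 + (51*(-5 + 0)²)*√(28 + 23) = 84 + (51*(-5)²)*√51 = 84 + (51*25)*√51 = 84 + 1275*√51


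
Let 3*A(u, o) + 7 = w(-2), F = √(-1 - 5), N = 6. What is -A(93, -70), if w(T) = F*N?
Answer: 7/3 - 2*I*√6 ≈ 2.3333 - 4.899*I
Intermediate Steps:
F = I*√6 (F = √(-6) = I*√6 ≈ 2.4495*I)
w(T) = 6*I*√6 (w(T) = (I*√6)*6 = 6*I*√6)
A(u, o) = -7/3 + 2*I*√6 (A(u, o) = -7/3 + (6*I*√6)/3 = -7/3 + 2*I*√6)
-A(93, -70) = -(-7/3 + 2*I*√6) = 7/3 - 2*I*√6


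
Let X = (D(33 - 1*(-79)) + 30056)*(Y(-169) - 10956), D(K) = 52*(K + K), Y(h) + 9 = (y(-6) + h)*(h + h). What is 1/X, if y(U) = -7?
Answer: 1/2023603192 ≈ 4.9417e-10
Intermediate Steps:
Y(h) = -9 + 2*h*(-7 + h) (Y(h) = -9 + (-7 + h)*(h + h) = -9 + (-7 + h)*(2*h) = -9 + 2*h*(-7 + h))
D(K) = 104*K (D(K) = 52*(2*K) = 104*K)
X = 2023603192 (X = (104*(33 - 1*(-79)) + 30056)*((-9 - 14*(-169) + 2*(-169)²) - 10956) = (104*(33 + 79) + 30056)*((-9 + 2366 + 2*28561) - 10956) = (104*112 + 30056)*((-9 + 2366 + 57122) - 10956) = (11648 + 30056)*(59479 - 10956) = 41704*48523 = 2023603192)
1/X = 1/2023603192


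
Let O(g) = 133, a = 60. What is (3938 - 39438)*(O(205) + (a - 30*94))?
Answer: 93258500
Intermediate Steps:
(3938 - 39438)*(O(205) + (a - 30*94)) = (3938 - 39438)*(133 + (60 - 30*94)) = -35500*(133 + (60 - 2820)) = -35500*(133 - 2760) = -35500*(-2627) = 93258500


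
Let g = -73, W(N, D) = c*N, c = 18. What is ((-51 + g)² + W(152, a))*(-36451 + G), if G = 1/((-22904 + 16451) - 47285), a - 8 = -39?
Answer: -17738927565984/26869 ≈ -6.6020e+8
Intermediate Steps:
a = -31 (a = 8 - 39 = -31)
W(N, D) = 18*N
G = -1/53738 (G = 1/(-6453 - 47285) = 1/(-53738) = -1/53738 ≈ -1.8609e-5)
((-51 + g)² + W(152, a))*(-36451 + G) = ((-51 - 73)² + 18*152)*(-36451 - 1/53738) = ((-124)² + 2736)*(-1958803839/53738) = (15376 + 2736)*(-1958803839/53738) = 18112*(-1958803839/53738) = -17738927565984/26869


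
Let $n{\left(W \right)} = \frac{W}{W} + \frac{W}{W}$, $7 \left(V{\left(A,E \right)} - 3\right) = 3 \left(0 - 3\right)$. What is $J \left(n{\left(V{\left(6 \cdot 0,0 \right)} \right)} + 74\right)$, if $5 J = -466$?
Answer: $- \frac{35416}{5} \approx -7083.2$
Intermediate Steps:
$J = - \frac{466}{5}$ ($J = \frac{1}{5} \left(-466\right) = - \frac{466}{5} \approx -93.2$)
$V{\left(A,E \right)} = \frac{12}{7}$ ($V{\left(A,E \right)} = 3 + \frac{3 \left(0 - 3\right)}{7} = 3 + \frac{3 \left(-3\right)}{7} = 3 + \frac{1}{7} \left(-9\right) = 3 - \frac{9}{7} = \frac{12}{7}$)
$n{\left(W \right)} = 2$ ($n{\left(W \right)} = 1 + 1 = 2$)
$J \left(n{\left(V{\left(6 \cdot 0,0 \right)} \right)} + 74\right) = - \frac{466 \left(2 + 74\right)}{5} = \left(- \frac{466}{5}\right) 76 = - \frac{35416}{5}$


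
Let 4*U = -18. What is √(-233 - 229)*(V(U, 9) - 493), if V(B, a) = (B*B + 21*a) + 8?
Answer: -1103*I*√462/4 ≈ -5927.0*I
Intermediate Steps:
U = -9/2 (U = (¼)*(-18) = -9/2 ≈ -4.5000)
V(B, a) = 8 + B² + 21*a (V(B, a) = (B² + 21*a) + 8 = 8 + B² + 21*a)
√(-233 - 229)*(V(U, 9) - 493) = √(-233 - 229)*((8 + (-9/2)² + 21*9) - 493) = √(-462)*((8 + 81/4 + 189) - 493) = (I*√462)*(869/4 - 493) = (I*√462)*(-1103/4) = -1103*I*√462/4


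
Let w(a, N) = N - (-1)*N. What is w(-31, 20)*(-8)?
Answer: -320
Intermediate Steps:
w(a, N) = 2*N (w(a, N) = N + N = 2*N)
w(-31, 20)*(-8) = (2*20)*(-8) = 40*(-8) = -320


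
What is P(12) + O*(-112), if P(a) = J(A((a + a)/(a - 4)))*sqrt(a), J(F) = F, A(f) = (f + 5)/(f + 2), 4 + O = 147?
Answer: -16016 + 16*sqrt(3)/5 ≈ -16010.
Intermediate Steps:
O = 143 (O = -4 + 147 = 143)
A(f) = (5 + f)/(2 + f)
P(a) = sqrt(a)*(5 + 2*a/(-4 + a))/(2 + 2*a/(-4 + a)) (P(a) = ((5 + (a + a)/(a - 4))/(2 + (a + a)/(a - 4)))*sqrt(a) = ((5 + (2*a)/(-4 + a))/(2 + (2*a)/(-4 + a)))*sqrt(a) = ((5 + 2*a/(-4 + a))/(2 + 2*a/(-4 + a)))*sqrt(a) = sqrt(a)*(5 + 2*a/(-4 + a))/(2 + 2*a/(-4 + a)))
P(12) + O*(-112) = sqrt(12)*(-20 + 7*12)/(4*(-2 + 12)) + 143*(-112) = (1/4)*(2*sqrt(3))*(-20 + 84)/10 - 16016 = (1/4)*(2*sqrt(3))*(1/10)*64 - 16016 = 16*sqrt(3)/5 - 16016 = -16016 + 16*sqrt(3)/5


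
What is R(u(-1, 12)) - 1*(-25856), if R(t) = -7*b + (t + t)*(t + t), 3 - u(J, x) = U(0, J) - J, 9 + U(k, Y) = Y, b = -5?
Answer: 26467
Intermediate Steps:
U(k, Y) = -9 + Y
u(J, x) = 12 (u(J, x) = 3 - ((-9 + J) - J) = 3 - 1*(-9) = 3 + 9 = 12)
R(t) = 35 + 4*t² (R(t) = -7*(-5) + (t + t)*(t + t) = 35 + (2*t)*(2*t) = 35 + 4*t²)
R(u(-1, 12)) - 1*(-25856) = (35 + 4*12²) - 1*(-25856) = (35 + 4*144) + 25856 = (35 + 576) + 25856 = 611 + 25856 = 26467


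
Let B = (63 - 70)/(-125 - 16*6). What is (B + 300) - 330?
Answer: -6623/221 ≈ -29.968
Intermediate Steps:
B = 7/221 (B = -7/(-125 - 96) = -7/(-221) = -7*(-1/221) = 7/221 ≈ 0.031674)
(B + 300) - 330 = (7/221 + 300) - 330 = 66307/221 - 330 = -6623/221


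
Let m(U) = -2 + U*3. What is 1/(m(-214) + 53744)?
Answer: 1/53100 ≈ 1.8832e-5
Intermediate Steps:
m(U) = -2 + 3*U
1/(m(-214) + 53744) = 1/((-2 + 3*(-214)) + 53744) = 1/((-2 - 642) + 53744) = 1/(-644 + 53744) = 1/53100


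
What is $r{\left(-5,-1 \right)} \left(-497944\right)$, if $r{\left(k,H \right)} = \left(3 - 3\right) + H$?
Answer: $497944$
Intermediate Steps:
$r{\left(k,H \right)} = H$ ($r{\left(k,H \right)} = 0 + H = H$)
$r{\left(-5,-1 \right)} \left(-497944\right) = \left(-1\right) \left(-497944\right) = 497944$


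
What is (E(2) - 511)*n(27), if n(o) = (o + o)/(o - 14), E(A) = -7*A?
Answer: -28350/13 ≈ -2180.8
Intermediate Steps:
n(o) = 2*o/(-14 + o) (n(o) = (2*o)/(-14 + o) = 2*o/(-14 + o))
(E(2) - 511)*n(27) = (-7*2 - 511)*(2*27/(-14 + 27)) = (-14 - 511)*(2*27/13) = -1050*27/13 = -525*54/13 = -28350/13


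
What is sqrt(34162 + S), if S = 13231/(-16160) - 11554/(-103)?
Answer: 9*sqrt(7182341410)/4120 ≈ 185.13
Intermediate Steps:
S = 1835147/16480 (S = 13231*(-1/16160) - 11554*(-1/103) = -131/160 + 11554/103 = 1835147/16480 ≈ 111.36)
sqrt(34162 + S) = sqrt(34162 + 1835147/16480) = sqrt(564824907/16480) = 9*sqrt(7182341410)/4120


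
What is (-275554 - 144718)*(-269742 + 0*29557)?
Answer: 113365009824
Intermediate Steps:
(-275554 - 144718)*(-269742 + 0*29557) = -420272*(-269742 + 0) = -420272*(-269742) = 113365009824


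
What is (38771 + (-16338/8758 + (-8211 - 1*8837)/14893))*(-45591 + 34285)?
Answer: -28585079106881568/65216447 ≈ -4.3831e+8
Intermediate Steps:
(38771 + (-16338/8758 + (-8211 - 1*8837)/14893))*(-45591 + 34285) = (38771 + (-16338*1/8758 + (-8211 - 8837)*(1/14893)))*(-11306) = (38771 + (-8169/4379 - 17048*1/14893))*(-11306) = (38771 + (-8169/4379 - 17048/14893))*(-11306) = (38771 - 196314109/65216447)*(-11306) = (2528310552528/65216447)*(-11306) = -28585079106881568/65216447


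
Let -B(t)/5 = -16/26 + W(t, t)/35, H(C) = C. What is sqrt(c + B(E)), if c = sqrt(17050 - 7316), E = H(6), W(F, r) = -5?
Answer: sqrt(31395 + 8281*sqrt(9734))/91 ≈ 10.122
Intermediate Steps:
E = 6
B(t) = 345/91 (B(t) = -5*(-16/26 - 5/35) = -5*(-16*1/26 - 5*1/35) = -5*(-8/13 - 1/7) = -5*(-69/91) = 345/91)
c = sqrt(9734) ≈ 98.661
sqrt(c + B(E)) = sqrt(sqrt(9734) + 345/91) = sqrt(345/91 + sqrt(9734))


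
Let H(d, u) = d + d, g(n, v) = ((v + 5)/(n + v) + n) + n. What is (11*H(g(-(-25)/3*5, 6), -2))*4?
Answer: 286792/39 ≈ 7353.6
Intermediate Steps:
g(n, v) = 2*n + (5 + v)/(n + v) (g(n, v) = ((5 + v)/(n + v) + n) + n = (n + (5 + v)/(n + v)) + n = 2*n + (5 + v)/(n + v))
H(d, u) = 2*d
(11*H(g(-(-25)/3*5, 6), -2))*4 = (11*(2*((5 + 6 + 2*(-(-25)/3*5)**2 + 2*(-(-25)/3*5)*6)/(-(-25)/3*5 + 6))))*4 = (11*(2*((5 + 6 + 2*(-5*(-5/3)*5)**2 + 2*(-5*(-5/3)*5)*6)/(-5*(-5/3)*5 + 6))))*4 = (11*(2*((5 + 6 + 2*((25/3)*5)**2 + 2*((25/3)*5)*6)/((25/3)*5 + 6))))*4 = (11*(2*((5 + 6 + 2*(125/3)**2 + 2*(125/3)*6)/(125/3 + 6))))*4 = (11*(2*((5 + 6 + 2*(15625/9) + 500)/(143/3))))*4 = (11*(2*(3*(5 + 6 + 31250/9 + 500)/143)))*4 = (11*(2*((3/143)*(35849/9))))*4 = (11*(2*(3259/39)))*4 = (11*(6518/39))*4 = (71698/39)*4 = 286792/39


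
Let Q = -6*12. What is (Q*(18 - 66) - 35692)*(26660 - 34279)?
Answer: 245606084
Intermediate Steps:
Q = -72
(Q*(18 - 66) - 35692)*(26660 - 34279) = (-72*(18 - 66) - 35692)*(26660 - 34279) = (-72*(-48) - 35692)*(-7619) = (3456 - 35692)*(-7619) = -32236*(-7619) = 245606084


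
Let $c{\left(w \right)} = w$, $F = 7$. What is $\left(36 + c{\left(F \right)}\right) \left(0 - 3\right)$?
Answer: $-129$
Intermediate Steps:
$\left(36 + c{\left(F \right)}\right) \left(0 - 3\right) = \left(36 + 7\right) \left(0 - 3\right) = 43 \left(-3\right) = -129$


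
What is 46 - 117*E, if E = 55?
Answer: -6389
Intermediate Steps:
46 - 117*E = 46 - 117*55 = 46 - 6435 = -6389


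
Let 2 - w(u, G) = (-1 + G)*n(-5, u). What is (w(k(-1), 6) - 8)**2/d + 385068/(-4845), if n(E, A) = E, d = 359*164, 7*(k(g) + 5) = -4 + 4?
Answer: -7556504841/95084740 ≈ -79.471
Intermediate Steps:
k(g) = -5 (k(g) = -5 + (-4 + 4)/7 = -5 + (1/7)*0 = -5 + 0 = -5)
d = 58876
w(u, G) = -3 + 5*G (w(u, G) = 2 - (-1 + G)*(-5) = 2 - (5 - 5*G) = 2 + (-5 + 5*G) = -3 + 5*G)
(w(k(-1), 6) - 8)**2/d + 385068/(-4845) = ((-3 + 5*6) - 8)**2/58876 + 385068/(-4845) = ((-3 + 30) - 8)**2*(1/58876) + 385068*(-1/4845) = (27 - 8)**2*(1/58876) - 128356/1615 = 19**2*(1/58876) - 128356/1615 = 361*(1/58876) - 128356/1615 = 361/58876 - 128356/1615 = -7556504841/95084740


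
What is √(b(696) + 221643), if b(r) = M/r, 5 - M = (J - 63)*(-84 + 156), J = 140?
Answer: √31915446/12 ≈ 470.78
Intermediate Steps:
M = -5539 (M = 5 - (140 - 63)*(-84 + 156) = 5 - 77*72 = 5 - 1*5544 = 5 - 5544 = -5539)
b(r) = -5539/r
√(b(696) + 221643) = √(-5539/696 + 221643) = √(-5539*1/696 + 221643) = √(-191/24 + 221643) = √(5319241/24) = √31915446/12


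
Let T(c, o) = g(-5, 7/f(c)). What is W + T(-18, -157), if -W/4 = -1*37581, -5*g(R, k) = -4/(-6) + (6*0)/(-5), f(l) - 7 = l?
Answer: 2254858/15 ≈ 1.5032e+5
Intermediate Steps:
f(l) = 7 + l
g(R, k) = -2/15 (g(R, k) = -(-4/(-6) + (6*0)/(-5))/5 = -(-4*(-⅙) + 0*(-⅕))/5 = -(⅔ + 0)/5 = -⅕*⅔ = -2/15)
T(c, o) = -2/15
W = 150324 (W = -(-4)*37581 = -4*(-37581) = 150324)
W + T(-18, -157) = 150324 - 2/15 = 2254858/15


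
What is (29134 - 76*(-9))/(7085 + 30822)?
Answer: 29818/37907 ≈ 0.78661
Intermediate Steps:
(29134 - 76*(-9))/(7085 + 30822) = (29134 + 684)/37907 = 29818*(1/37907) = 29818/37907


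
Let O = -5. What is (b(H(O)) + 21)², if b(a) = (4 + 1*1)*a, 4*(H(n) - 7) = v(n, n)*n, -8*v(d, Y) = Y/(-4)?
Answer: 53187849/16384 ≈ 3246.3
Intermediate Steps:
v(d, Y) = Y/32 (v(d, Y) = -Y/(8*(-4)) = -Y*(-1)/(8*4) = -(-1)*Y/32 = Y/32)
H(n) = 7 + n²/128 (H(n) = 7 + ((n/32)*n)/4 = 7 + (n²/32)/4 = 7 + n²/128)
b(a) = 5*a (b(a) = (4 + 1)*a = 5*a)
(b(H(O)) + 21)² = (5*(7 + (1/128)*(-5)²) + 21)² = (5*(7 + (1/128)*25) + 21)² = (5*(7 + 25/128) + 21)² = (5*(921/128) + 21)² = (4605/128 + 21)² = (7293/128)² = 53187849/16384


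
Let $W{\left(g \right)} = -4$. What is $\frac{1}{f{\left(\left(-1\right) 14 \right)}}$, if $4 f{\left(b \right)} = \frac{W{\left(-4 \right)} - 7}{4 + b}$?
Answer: $\frac{40}{11} \approx 3.6364$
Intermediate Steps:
$f{\left(b \right)} = - \frac{11}{4 \left(4 + b\right)}$ ($f{\left(b \right)} = \frac{\left(-4 - 7\right) \frac{1}{4 + b}}{4} = \frac{\left(-11\right) \frac{1}{4 + b}}{4} = - \frac{11}{4 \left(4 + b\right)}$)
$\frac{1}{f{\left(\left(-1\right) 14 \right)}} = \frac{1}{\left(-11\right) \frac{1}{16 + 4 \left(\left(-1\right) 14\right)}} = \frac{1}{\left(-11\right) \frac{1}{16 + 4 \left(-14\right)}} = \frac{1}{\left(-11\right) \frac{1}{16 - 56}} = \frac{1}{\left(-11\right) \frac{1}{-40}} = \frac{1}{\left(-11\right) \left(- \frac{1}{40}\right)} = \frac{1}{\frac{11}{40}} = \frac{40}{11}$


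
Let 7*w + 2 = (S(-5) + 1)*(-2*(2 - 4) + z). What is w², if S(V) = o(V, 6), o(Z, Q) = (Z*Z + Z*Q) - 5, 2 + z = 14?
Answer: 21316/49 ≈ 435.02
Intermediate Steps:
z = 12 (z = -2 + 14 = 12)
o(Z, Q) = -5 + Z² + Q*Z (o(Z, Q) = (Z² + Q*Z) - 5 = -5 + Z² + Q*Z)
S(V) = -5 + V² + 6*V
w = -146/7 (w = -2/7 + (((-5 + (-5)² + 6*(-5)) + 1)*(-2*(2 - 4) + 12))/7 = -2/7 + (((-5 + 25 - 30) + 1)*(-2*(-2) + 12))/7 = -2/7 + ((-10 + 1)*(4 + 12))/7 = -2/7 + (-9*16)/7 = -2/7 + (⅐)*(-144) = -2/7 - 144/7 = -146/7 ≈ -20.857)
w² = (-146/7)² = 21316/49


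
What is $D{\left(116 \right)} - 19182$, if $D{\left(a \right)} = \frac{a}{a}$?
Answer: $-19181$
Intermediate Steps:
$D{\left(a \right)} = 1$
$D{\left(116 \right)} - 19182 = 1 - 19182 = -19181$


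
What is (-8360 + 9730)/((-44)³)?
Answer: -685/42592 ≈ -0.016083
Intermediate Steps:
(-8360 + 9730)/((-44)³) = 1370/(-85184) = 1370*(-1/85184) = -685/42592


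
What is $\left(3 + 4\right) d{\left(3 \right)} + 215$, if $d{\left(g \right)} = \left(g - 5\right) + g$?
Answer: $222$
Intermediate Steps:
$d{\left(g \right)} = -5 + 2 g$ ($d{\left(g \right)} = \left(-5 + g\right) + g = -5 + 2 g$)
$\left(3 + 4\right) d{\left(3 \right)} + 215 = \left(3 + 4\right) \left(-5 + 2 \cdot 3\right) + 215 = 7 \left(-5 + 6\right) + 215 = 7 \cdot 1 + 215 = 7 + 215 = 222$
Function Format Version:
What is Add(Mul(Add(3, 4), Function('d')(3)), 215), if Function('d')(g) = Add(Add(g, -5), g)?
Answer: 222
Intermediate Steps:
Function('d')(g) = Add(-5, Mul(2, g)) (Function('d')(g) = Add(Add(-5, g), g) = Add(-5, Mul(2, g)))
Add(Mul(Add(3, 4), Function('d')(3)), 215) = Add(Mul(Add(3, 4), Add(-5, Mul(2, 3))), 215) = Add(Mul(7, Add(-5, 6)), 215) = Add(Mul(7, 1), 215) = Add(7, 215) = 222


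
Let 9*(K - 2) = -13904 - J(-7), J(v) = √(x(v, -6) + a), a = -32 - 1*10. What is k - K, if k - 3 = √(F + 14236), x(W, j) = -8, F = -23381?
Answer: 13913/9 + I*√9145 + 5*I*√2/9 ≈ 1545.9 + 96.415*I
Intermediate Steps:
a = -42 (a = -32 - 10 = -42)
J(v) = 5*I*√2 (J(v) = √(-8 - 42) = √(-50) = 5*I*√2)
K = -13886/9 - 5*I*√2/9 (K = 2 + (-13904 - 5*I*√2)/9 = 2 + (-13904/9 - 5*I*√2/9) = -13886/9 - 5*I*√2/9 ≈ -1542.9 - 0.78567*I)
k = 3 + I*√9145 (k = 3 + √(-23381 + 14236) = 3 + √(-9145) = 3 + I*√9145 ≈ 3.0 + 95.63*I)
k - K = (3 + I*√9145) - (-13886/9 - 5*I*√2/9) = (3 + I*√9145) + (13886/9 + 5*I*√2/9) = 13913/9 + I*√9145 + 5*I*√2/9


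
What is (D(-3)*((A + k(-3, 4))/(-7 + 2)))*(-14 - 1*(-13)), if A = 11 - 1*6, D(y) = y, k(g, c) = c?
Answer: -27/5 ≈ -5.4000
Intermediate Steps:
A = 5 (A = 11 - 6 = 5)
(D(-3)*((A + k(-3, 4))/(-7 + 2)))*(-14 - 1*(-13)) = (-3*(5 + 4)/(-7 + 2))*(-14 - 1*(-13)) = (-27/(-5))*(-14 + 13) = -27*(-1)/5*(-1) = -3*(-9/5)*(-1) = (27/5)*(-1) = -27/5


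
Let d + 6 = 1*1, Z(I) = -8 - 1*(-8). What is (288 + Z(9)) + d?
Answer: 283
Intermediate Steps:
Z(I) = 0 (Z(I) = -8 + 8 = 0)
d = -5 (d = -6 + 1*1 = -6 + 1 = -5)
(288 + Z(9)) + d = (288 + 0) - 5 = 288 - 5 = 283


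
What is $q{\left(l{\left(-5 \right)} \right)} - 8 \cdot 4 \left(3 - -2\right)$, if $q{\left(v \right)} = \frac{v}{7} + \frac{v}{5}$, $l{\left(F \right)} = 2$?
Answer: $- \frac{5576}{35} \approx -159.31$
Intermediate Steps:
$q{\left(v \right)} = \frac{12 v}{35}$ ($q{\left(v \right)} = v \frac{1}{7} + v \frac{1}{5} = \frac{v}{7} + \frac{v}{5} = \frac{12 v}{35}$)
$q{\left(l{\left(-5 \right)} \right)} - 8 \cdot 4 \left(3 - -2\right) = \frac{12}{35} \cdot 2 - 8 \cdot 4 \left(3 - -2\right) = \frac{24}{35} - 32 \left(3 + 2\right) = \frac{24}{35} - 32 \cdot 5 = \frac{24}{35} - 160 = - \frac{5576}{35}$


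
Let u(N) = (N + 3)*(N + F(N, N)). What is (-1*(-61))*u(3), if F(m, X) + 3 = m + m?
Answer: 2196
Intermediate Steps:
F(m, X) = -3 + 2*m (F(m, X) = -3 + (m + m) = -3 + 2*m)
u(N) = (-3 + 3*N)*(3 + N) (u(N) = (N + 3)*(N + (-3 + 2*N)) = (3 + N)*(-3 + 3*N) = (-3 + 3*N)*(3 + N))
(-1*(-61))*u(3) = (-1*(-61))*(-9 + 3*3**2 + 6*3) = 61*(-9 + 3*9 + 18) = 61*(-9 + 27 + 18) = 61*36 = 2196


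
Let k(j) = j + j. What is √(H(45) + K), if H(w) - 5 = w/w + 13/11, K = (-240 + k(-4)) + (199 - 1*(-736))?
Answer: 2*√20999/11 ≈ 26.347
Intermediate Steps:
k(j) = 2*j
K = 687 (K = (-240 + 2*(-4)) + (199 - 1*(-736)) = (-240 - 8) + (199 + 736) = -248 + 935 = 687)
H(w) = 79/11 (H(w) = 5 + (w/w + 13/11) = 5 + (1 + 13*(1/11)) = 5 + (1 + 13/11) = 5 + 24/11 = 79/11)
√(H(45) + K) = √(79/11 + 687) = √(7636/11) = 2*√20999/11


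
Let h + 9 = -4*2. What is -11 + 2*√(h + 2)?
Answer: -11 + 2*I*√15 ≈ -11.0 + 7.746*I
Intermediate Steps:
h = -17 (h = -9 - 4*2 = -9 - 8 = -17)
-11 + 2*√(h + 2) = -11 + 2*√(-17 + 2) = -11 + 2*√(-15) = -11 + 2*(I*√15) = -11 + 2*I*√15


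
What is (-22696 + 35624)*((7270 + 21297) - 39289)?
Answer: -138614016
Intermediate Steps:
(-22696 + 35624)*((7270 + 21297) - 39289) = 12928*(28567 - 39289) = 12928*(-10722) = -138614016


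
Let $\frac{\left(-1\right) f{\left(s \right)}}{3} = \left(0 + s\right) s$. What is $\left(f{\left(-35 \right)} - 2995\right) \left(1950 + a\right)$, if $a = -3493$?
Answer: $10291810$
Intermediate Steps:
$f{\left(s \right)} = - 3 s^{2}$ ($f{\left(s \right)} = - 3 \left(0 + s\right) s = - 3 s s = - 3 s^{2}$)
$\left(f{\left(-35 \right)} - 2995\right) \left(1950 + a\right) = \left(- 3 \left(-35\right)^{2} - 2995\right) \left(1950 - 3493\right) = \left(\left(-3\right) 1225 - 2995\right) \left(-1543\right) = \left(-3675 - 2995\right) \left(-1543\right) = \left(-6670\right) \left(-1543\right) = 10291810$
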